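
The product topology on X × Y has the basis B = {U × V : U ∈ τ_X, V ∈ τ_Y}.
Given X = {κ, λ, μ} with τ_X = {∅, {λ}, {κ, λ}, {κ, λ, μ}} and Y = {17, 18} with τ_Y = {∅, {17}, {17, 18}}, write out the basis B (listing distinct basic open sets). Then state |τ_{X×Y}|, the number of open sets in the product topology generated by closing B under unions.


Basis B = {∅ × ∅, {λ} × {17}, {κ, λ} × {17}, {λ} × {17, 18}, {κ, λ, μ} × {17}, {κ, λ} × {17, 18}, {κ, λ, μ} × {17, 18}}; |τ_{X×Y}| = 10.

Enumerate products U × V with U ∈ τ_X, V ∈ τ_Y (deduplicated):
  ∅ × ∅ = {} (∅)
  {λ} × {17} = {(λ,17)}
  {κ, λ} × {17} = {(κ,17), (λ,17)}
  {λ} × {17, 18} = {(λ,17), (λ,18)}
  {κ, λ, μ} × {17} = {(κ,17), (λ,17), (μ,17)}
  {κ, λ} × {17, 18} = {(κ,17), (κ,18), (λ,17), (λ,18)}
  {κ, λ, μ} × {17, 18} = {(κ,17), (κ,18), (λ,17), (λ,18), (μ,17), (μ,18)}
These 7 distinct sets form the basis B.
Close under arbitrary unions to get τ_{X×Y}; counting gives |τ_{X×Y}| = 10.


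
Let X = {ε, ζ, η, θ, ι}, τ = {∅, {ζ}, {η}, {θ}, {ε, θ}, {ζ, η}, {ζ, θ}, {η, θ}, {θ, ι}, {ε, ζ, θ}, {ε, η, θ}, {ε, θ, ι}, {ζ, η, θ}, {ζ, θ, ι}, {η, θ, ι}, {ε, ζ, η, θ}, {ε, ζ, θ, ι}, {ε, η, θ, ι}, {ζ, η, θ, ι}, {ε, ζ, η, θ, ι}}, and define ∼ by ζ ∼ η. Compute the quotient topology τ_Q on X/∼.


X/∼ = {[ε], [ζ=η], [θ], [ι]}; |τ_Q| = 10.

Equivalence classes: [ε], [ζ=η], [θ], [ι].
Quotient map π: X → X/∼ sends ε ↦ [ε], ζ ↦ [ζ=η], η ↦ [ζ=η], θ ↦ [θ], ι ↦ [ι].
For each subset V ⊆ X/∼, compute π^{-1}(V) ⊆ X and check whether π^{-1}(V) ∈ τ. V is open in τ_Q iff π^{-1}(V) ∈ τ.
  V = {}: π^{-1}(V) = ∅ ∈ τ ✓.
  V = {[ε]}: π^{-1}(V) = {ε} ∉ τ ✗.
  V = {[ζ=η]}: π^{-1}(V) = {ζ, η} ∈ τ ✓.
  V = {[ε], [ζ=η]}: π^{-1}(V) = {ε, ζ, η} ∉ τ ✗.
  V = {[θ]}: π^{-1}(V) = {θ} ∈ τ ✓.
  V = {[ε], [θ]}: π^{-1}(V) = {ε, θ} ∈ τ ✓.
  V = {[ζ=η], [θ]}: π^{-1}(V) = {ζ, η, θ} ∈ τ ✓.
  V = {[ε], [ζ=η], [θ]}: π^{-1}(V) = {ε, ζ, η, θ} ∈ τ ✓.
  V = {[ι]}: π^{-1}(V) = {ι} ∉ τ ✗.
  V = {[ε], [ι]}: π^{-1}(V) = {ε, ι} ∉ τ ✗.
  V = {[ζ=η], [ι]}: π^{-1}(V) = {ζ, η, ι} ∉ τ ✗.
  V = {[ε], [ζ=η], [ι]}: π^{-1}(V) = {ε, ζ, η, ι} ∉ τ ✗.
  V = {[θ], [ι]}: π^{-1}(V) = {θ, ι} ∈ τ ✓.
  V = {[ε], [θ], [ι]}: π^{-1}(V) = {ε, θ, ι} ∈ τ ✓.
  V = {[ζ=η], [θ], [ι]}: π^{-1}(V) = {ζ, η, θ, ι} ∈ τ ✓.
  V = {[ε], [ζ=η], [θ], [ι]}: π^{-1}(V) = {ε, ζ, η, θ, ι} ∈ τ ✓.
Open sets in the quotient: τ_Q = {{}, {[ζ=η]}, {[θ]}, {[ε], [θ]}, {[ζ=η], [θ]}, {[ε], [ζ=η], [θ]}, {[θ], [ι]}, {[ε], [θ], [ι]}, {[ζ=η], [θ], [ι]}, {[ε], [ζ=η], [θ], [ι]}} (10 elements).


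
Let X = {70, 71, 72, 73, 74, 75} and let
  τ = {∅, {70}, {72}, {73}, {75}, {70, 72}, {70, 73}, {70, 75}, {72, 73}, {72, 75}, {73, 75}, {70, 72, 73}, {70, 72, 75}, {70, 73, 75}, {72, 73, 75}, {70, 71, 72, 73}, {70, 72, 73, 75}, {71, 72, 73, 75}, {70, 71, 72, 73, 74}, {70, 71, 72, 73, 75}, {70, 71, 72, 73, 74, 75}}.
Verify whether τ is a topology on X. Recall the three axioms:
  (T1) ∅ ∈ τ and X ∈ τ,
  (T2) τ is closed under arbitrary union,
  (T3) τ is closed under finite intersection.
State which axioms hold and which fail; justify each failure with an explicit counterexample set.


τ is NOT a topology on X.

Axiom (T1): ∅ ∈ τ? Yes; X ∈ τ? Yes.
Axiom (T2/T3): check pairwise unions and intersections of members of τ.
Counterexample for (T3): {70, 71, 72, 73} ∩ {71, 72, 73, 75} = {71, 72, 73} ∉ τ. Therefore τ is NOT a topology.


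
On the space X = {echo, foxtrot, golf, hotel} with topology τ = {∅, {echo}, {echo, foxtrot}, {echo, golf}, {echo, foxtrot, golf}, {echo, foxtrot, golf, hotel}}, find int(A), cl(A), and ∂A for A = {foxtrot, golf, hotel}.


int(A) = ∅, cl(A) = {foxtrot, golf, hotel}, ∂A = {foxtrot, golf, hotel}.

Closed sets in (X, τ) are complements of opens:
  closed(X, τ) = {∅, {hotel}, {foxtrot, hotel}, {golf, hotel}, {foxtrot, golf, hotel}, {echo, foxtrot, golf, hotel}}.
int(A) = ⋃ {U ∈ τ : U ⊆ A}. Opens contained in A: ∅.
Taking the union of these: int(A) = ∅.
cl(A) = ⋂ {C closed : A ⊆ C}. Closed sets containing A: {foxtrot, golf, hotel}, {echo, foxtrot, golf, hotel}.
Intersecting these: cl(A) = {foxtrot, golf, hotel}.
∂A = cl(A) ∖ int(A) = {foxtrot, golf, hotel} ∖ ∅ = {foxtrot, golf, hotel}.


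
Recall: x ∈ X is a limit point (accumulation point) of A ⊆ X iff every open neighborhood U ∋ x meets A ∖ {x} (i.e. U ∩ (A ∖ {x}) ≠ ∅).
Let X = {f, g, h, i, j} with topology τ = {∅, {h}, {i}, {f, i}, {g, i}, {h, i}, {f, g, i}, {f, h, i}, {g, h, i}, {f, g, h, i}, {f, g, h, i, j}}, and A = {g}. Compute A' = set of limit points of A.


A' = {j}

For each x ∈ X, list the open sets U ∈ τ with x ∈ U, then check whether U ∩ (A ∖ {x}) ≠ ∅ for every such U.
  x = f: open {f, i} ∋ x has {f, i} ∩ (A ∖ {f}) = ∅, so x is NOT a limit point.
  x = g: open {g, i} ∋ x has {g, i} ∩ (A ∖ {g}) = ∅, so x is NOT a limit point.
  x = h: open {h} ∋ x has {h} ∩ (A ∖ {h}) = ∅, so x is NOT a limit point.
  x = i: open {i} ∋ x has {i} ∩ (A ∖ {i}) = ∅, so x is NOT a limit point.
  x = j: opens ∋ x are {f, g, h, i, j}; each meets A ∖ {j}, so x IS a limit point.
Collecting: A' = {j}.


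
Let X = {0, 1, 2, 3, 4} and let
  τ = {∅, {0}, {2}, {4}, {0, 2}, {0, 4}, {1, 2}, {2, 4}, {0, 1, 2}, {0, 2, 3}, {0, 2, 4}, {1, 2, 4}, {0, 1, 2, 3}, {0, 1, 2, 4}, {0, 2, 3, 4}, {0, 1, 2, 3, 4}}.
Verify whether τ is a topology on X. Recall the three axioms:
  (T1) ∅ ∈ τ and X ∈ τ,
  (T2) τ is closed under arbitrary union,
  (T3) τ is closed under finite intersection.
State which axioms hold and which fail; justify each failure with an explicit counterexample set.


τ IS a topology on X.

Axiom (T1): ∅ ∈ τ? Yes; X ∈ τ? Yes.
Axiom (T2/T3): check pairwise unions and intersections of members of τ.
All pairwise intersections and unions checked — each lies in τ. Therefore τ satisfies (T1), (T2), (T3): it IS a topology on X.


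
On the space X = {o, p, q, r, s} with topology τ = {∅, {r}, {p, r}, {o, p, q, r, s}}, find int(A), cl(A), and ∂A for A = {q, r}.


int(A) = {r}, cl(A) = {o, p, q, r, s}, ∂A = {o, p, q, s}.

Closed sets in (X, τ) are complements of opens:
  closed(X, τ) = {∅, {o, q, s}, {o, p, q, s}, {o, p, q, r, s}}.
int(A) = ⋃ {U ∈ τ : U ⊆ A}. Opens contained in A: ∅, {r}.
Taking the union of these: int(A) = {r}.
cl(A) = ⋂ {C closed : A ⊆ C}. Closed sets containing A: {o, p, q, r, s}.
Intersecting these: cl(A) = {o, p, q, r, s}.
∂A = cl(A) ∖ int(A) = {o, p, q, r, s} ∖ {r} = {o, p, q, s}.


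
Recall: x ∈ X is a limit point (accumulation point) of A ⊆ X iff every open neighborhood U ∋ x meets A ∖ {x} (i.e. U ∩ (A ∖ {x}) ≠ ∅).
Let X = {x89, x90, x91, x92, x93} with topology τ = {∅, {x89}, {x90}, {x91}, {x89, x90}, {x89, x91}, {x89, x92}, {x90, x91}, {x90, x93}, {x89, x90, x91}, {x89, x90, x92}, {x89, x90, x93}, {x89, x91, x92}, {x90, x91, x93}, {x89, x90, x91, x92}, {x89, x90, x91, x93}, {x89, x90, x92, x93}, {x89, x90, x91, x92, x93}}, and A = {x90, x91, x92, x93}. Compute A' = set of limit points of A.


A' = {x93}

For each x ∈ X, list the open sets U ∈ τ with x ∈ U, then check whether U ∩ (A ∖ {x}) ≠ ∅ for every such U.
  x = x89: open {x89} ∋ x has {x89} ∩ (A ∖ {x89}) = ∅, so x is NOT a limit point.
  x = x90: open {x90} ∋ x has {x90} ∩ (A ∖ {x90}) = ∅, so x is NOT a limit point.
  x = x91: open {x91} ∋ x has {x91} ∩ (A ∖ {x91}) = ∅, so x is NOT a limit point.
  x = x92: open {x89, x92} ∋ x has {x89, x92} ∩ (A ∖ {x92}) = ∅, so x is NOT a limit point.
  x = x93: opens ∋ x are {x90, x93}, {x89, x90, x93}, {x90, x91, x93}, {x89, x90, x91, x93}, {x89, x90, x92, x93}, {x89, x90, x91, x92, x93}; each meets A ∖ {x93}, so x IS a limit point.
Collecting: A' = {x93}.


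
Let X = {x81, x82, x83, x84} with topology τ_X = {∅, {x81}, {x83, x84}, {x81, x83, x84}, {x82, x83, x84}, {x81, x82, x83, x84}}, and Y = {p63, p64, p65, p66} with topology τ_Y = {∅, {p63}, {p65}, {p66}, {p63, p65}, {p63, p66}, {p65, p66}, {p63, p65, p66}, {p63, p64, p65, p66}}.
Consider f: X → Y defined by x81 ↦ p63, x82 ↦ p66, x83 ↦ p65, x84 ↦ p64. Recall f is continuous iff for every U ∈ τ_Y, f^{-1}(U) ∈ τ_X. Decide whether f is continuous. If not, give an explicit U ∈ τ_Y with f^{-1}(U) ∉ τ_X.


f is NOT continuous.

Compute f^{-1}(U) for each U ∈ τ_Y:
  U = ∅: f^{-1}(U) = ∅ ∈ τ_X ✓.
  U = {p63}: f^{-1}(U) = {x81} ∈ τ_X ✓.
  U = {p65}: f^{-1}(U) = {x83} ∉ τ_X ✗.
  U = {p66}: f^{-1}(U) = {x82} ∉ τ_X ✗.
  U = {p63, p65}: f^{-1}(U) = {x81, x83} ∉ τ_X ✗.
  U = {p63, p66}: f^{-1}(U) = {x81, x82} ∉ τ_X ✗.
  U = {p65, p66}: f^{-1}(U) = {x82, x83} ∉ τ_X ✗.
  U = {p63, p65, p66}: f^{-1}(U) = {x81, x82, x83} ∉ τ_X ✗.
  U = {p63, p64, p65, p66}: f^{-1}(U) = {x81, x82, x83, x84} ∈ τ_X ✓.
Found U = {p65} with f^{-1}(U) = {x83} not in τ_X. Therefore f is NOT continuous.


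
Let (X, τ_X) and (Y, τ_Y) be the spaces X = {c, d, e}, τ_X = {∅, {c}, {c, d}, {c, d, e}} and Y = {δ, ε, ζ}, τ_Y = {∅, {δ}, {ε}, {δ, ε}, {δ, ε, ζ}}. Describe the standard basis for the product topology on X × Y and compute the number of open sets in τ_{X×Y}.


Basis B = {∅ × ∅, {c} × {δ}, {c} × {ε}, {c} × {δ, ε}, {c, d} × {δ}, {c, d} × {ε}, {c} × {δ, ε, ζ}, {c, d, e} × {δ}, {c, d, e} × {ε}, {c, d} × {δ, ε}, {c, d} × {δ, ε, ζ}, {c, d, e} × {δ, ε}, {c, d, e} × {δ, ε, ζ}}; |τ_{X×Y}| = 30.

Enumerate products U × V with U ∈ τ_X, V ∈ τ_Y (deduplicated):
  ∅ × ∅ = {} (∅)
  {c} × {δ} = {(c,δ)}
  {c} × {ε} = {(c,ε)}
  {c} × {δ, ε} = {(c,δ), (c,ε)}
  {c, d} × {δ} = {(c,δ), (d,δ)}
  {c, d} × {ε} = {(c,ε), (d,ε)}
  {c} × {δ, ε, ζ} = {(c,δ), (c,ε), (c,ζ)}
  {c, d, e} × {δ} = {(c,δ), (d,δ), (e,δ)}
  {c, d, e} × {ε} = {(c,ε), (d,ε), (e,ε)}
  {c, d} × {δ, ε} = {(c,δ), (c,ε), (d,δ), (d,ε)}
  {c, d} × {δ, ε, ζ} = {(c,δ), (c,ε), (c,ζ), (d,δ), (d,ε), (d,ζ)}
  {c, d, e} × {δ, ε} = {(c,δ), (c,ε), (d,δ), (d,ε), (e,δ), (e,ε)}
  {c, d, e} × {δ, ε, ζ} = {(c,δ), (c,ε), (c,ζ), (d,δ), (d,ε), (d,ζ), (e,δ), (e,ε), (e,ζ)}
These 13 distinct sets form the basis B.
Close under arbitrary unions to get τ_{X×Y}; counting gives |τ_{X×Y}| = 30.


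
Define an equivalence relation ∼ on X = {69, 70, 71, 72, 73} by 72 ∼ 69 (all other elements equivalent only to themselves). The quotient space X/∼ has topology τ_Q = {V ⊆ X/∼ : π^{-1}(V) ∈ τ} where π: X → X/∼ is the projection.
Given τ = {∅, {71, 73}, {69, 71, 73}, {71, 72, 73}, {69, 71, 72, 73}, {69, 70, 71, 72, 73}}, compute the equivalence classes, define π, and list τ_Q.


X/∼ = {[69=72], [70], [71], [73]}; |τ_Q| = 4.

Equivalence classes: [69=72], [70], [71], [73].
Quotient map π: X → X/∼ sends 69 ↦ [69=72], 70 ↦ [70], 71 ↦ [71], 72 ↦ [69=72], 73 ↦ [73].
For each subset V ⊆ X/∼, compute π^{-1}(V) ⊆ X and check whether π^{-1}(V) ∈ τ. V is open in τ_Q iff π^{-1}(V) ∈ τ.
  V = {}: π^{-1}(V) = ∅ ∈ τ ✓.
  V = {[69=72]}: π^{-1}(V) = {69, 72} ∉ τ ✗.
  V = {[70]}: π^{-1}(V) = {70} ∉ τ ✗.
  V = {[69=72], [70]}: π^{-1}(V) = {69, 70, 72} ∉ τ ✗.
  V = {[71]}: π^{-1}(V) = {71} ∉ τ ✗.
  V = {[69=72], [71]}: π^{-1}(V) = {69, 71, 72} ∉ τ ✗.
  V = {[70], [71]}: π^{-1}(V) = {70, 71} ∉ τ ✗.
  V = {[69=72], [70], [71]}: π^{-1}(V) = {69, 70, 71, 72} ∉ τ ✗.
  V = {[73]}: π^{-1}(V) = {73} ∉ τ ✗.
  V = {[69=72], [73]}: π^{-1}(V) = {69, 72, 73} ∉ τ ✗.
  V = {[70], [73]}: π^{-1}(V) = {70, 73} ∉ τ ✗.
  V = {[69=72], [70], [73]}: π^{-1}(V) = {69, 70, 72, 73} ∉ τ ✗.
  V = {[71], [73]}: π^{-1}(V) = {71, 73} ∈ τ ✓.
  V = {[69=72], [71], [73]}: π^{-1}(V) = {69, 71, 72, 73} ∈ τ ✓.
  V = {[70], [71], [73]}: π^{-1}(V) = {70, 71, 73} ∉ τ ✗.
  V = {[69=72], [70], [71], [73]}: π^{-1}(V) = {69, 70, 71, 72, 73} ∈ τ ✓.
Open sets in the quotient: τ_Q = {{}, {[71], [73]}, {[69=72], [71], [73]}, {[69=72], [70], [71], [73]}} (4 elements).


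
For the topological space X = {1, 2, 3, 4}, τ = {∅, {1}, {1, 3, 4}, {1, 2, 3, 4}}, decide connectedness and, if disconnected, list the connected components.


(X, τ) is connected.

Find clopen sets (U ∈ τ with X ∖ U ∈ τ):
  U = ∅, X ∖ U = {1, 2, 3, 4} — both open, so U is clopen.
  U = {1, 2, 3, 4}, X ∖ U = ∅ — both open, so U is clopen.
Only trivial clopens (∅ and X) exist, so (X, τ) is connected.
Compute connected components by grouping points that agree on all clopens:
  component: {1, 2, 3, 4}


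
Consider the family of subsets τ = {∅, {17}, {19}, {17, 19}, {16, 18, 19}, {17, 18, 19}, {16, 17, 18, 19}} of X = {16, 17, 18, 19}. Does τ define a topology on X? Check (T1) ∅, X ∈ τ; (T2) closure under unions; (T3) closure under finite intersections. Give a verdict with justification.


τ is NOT a topology on X.

Axiom (T1): ∅ ∈ τ? Yes; X ∈ τ? Yes.
Axiom (T2/T3): check pairwise unions and intersections of members of τ.
Counterexample for (T3): {16, 18, 19} ∩ {17, 18, 19} = {18, 19} ∉ τ. Therefore τ is NOT a topology.


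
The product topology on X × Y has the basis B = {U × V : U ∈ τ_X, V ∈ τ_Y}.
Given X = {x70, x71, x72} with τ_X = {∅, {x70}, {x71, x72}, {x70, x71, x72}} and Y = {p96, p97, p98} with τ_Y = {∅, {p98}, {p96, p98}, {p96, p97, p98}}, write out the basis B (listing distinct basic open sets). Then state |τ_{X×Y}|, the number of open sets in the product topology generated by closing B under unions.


Basis B = {∅ × ∅, {x70} × {p98}, {x70} × {p96, p98}, {x71, x72} × {p98}, {x70} × {p96, p97, p98}, {x70, x71, x72} × {p98}, {x71, x72} × {p96, p98}, {x70, x71, x72} × {p96, p98}, {x71, x72} × {p96, p97, p98}, {x70, x71, x72} × {p96, p97, p98}}; |τ_{X×Y}| = 16.

Enumerate products U × V with U ∈ τ_X, V ∈ τ_Y (deduplicated):
  ∅ × ∅ = {} (∅)
  {x70} × {p98} = {(x70,p98)}
  {x70} × {p96, p98} = {(x70,p96), (x70,p98)}
  {x71, x72} × {p98} = {(x71,p98), (x72,p98)}
  {x70} × {p96, p97, p98} = {(x70,p96), (x70,p97), (x70,p98)}
  {x70, x71, x72} × {p98} = {(x70,p98), (x71,p98), (x72,p98)}
  {x71, x72} × {p96, p98} = {(x71,p96), (x71,p98), (x72,p96), (x72,p98)}
  {x70, x71, x72} × {p96, p98} = {(x70,p96), (x70,p98), (x71,p96), (x71,p98), (x72,p96), (x72,p98)}
  {x71, x72} × {p96, p97, p98} = {(x71,p96), (x71,p97), (x71,p98), (x72,p96), (x72,p97), (x72,p98)}
  {x70, x71, x72} × {p96, p97, p98} = {(x70,p96), (x70,p97), (x70,p98), (x71,p96), (x71,p97), (x71,p98), (x72,p96), (x72,p97), (x72,p98)}
These 10 distinct sets form the basis B.
Close under arbitrary unions to get τ_{X×Y}; counting gives |τ_{X×Y}| = 16.


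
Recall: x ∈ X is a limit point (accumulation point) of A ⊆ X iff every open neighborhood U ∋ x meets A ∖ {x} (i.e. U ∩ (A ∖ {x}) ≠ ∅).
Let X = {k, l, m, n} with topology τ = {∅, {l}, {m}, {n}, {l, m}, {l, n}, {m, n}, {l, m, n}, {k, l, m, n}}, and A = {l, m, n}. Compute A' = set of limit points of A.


A' = {k}

For each x ∈ X, list the open sets U ∈ τ with x ∈ U, then check whether U ∩ (A ∖ {x}) ≠ ∅ for every such U.
  x = k: opens ∋ x are {k, l, m, n}; each meets A ∖ {k}, so x IS a limit point.
  x = l: open {l} ∋ x has {l} ∩ (A ∖ {l}) = ∅, so x is NOT a limit point.
  x = m: open {m} ∋ x has {m} ∩ (A ∖ {m}) = ∅, so x is NOT a limit point.
  x = n: open {n} ∋ x has {n} ∩ (A ∖ {n}) = ∅, so x is NOT a limit point.
Collecting: A' = {k}.


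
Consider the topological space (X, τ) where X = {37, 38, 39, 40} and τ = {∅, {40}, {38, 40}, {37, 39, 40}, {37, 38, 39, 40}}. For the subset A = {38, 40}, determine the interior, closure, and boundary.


int(A) = {38, 40}, cl(A) = {37, 38, 39, 40}, ∂A = {37, 39}.

Closed sets in (X, τ) are complements of opens:
  closed(X, τ) = {∅, {38}, {37, 39}, {37, 38, 39}, {37, 38, 39, 40}}.
int(A) = ⋃ {U ∈ τ : U ⊆ A}. Opens contained in A: ∅, {40}, {38, 40}.
Taking the union of these: int(A) = {38, 40}.
cl(A) = ⋂ {C closed : A ⊆ C}. Closed sets containing A: {37, 38, 39, 40}.
Intersecting these: cl(A) = {37, 38, 39, 40}.
∂A = cl(A) ∖ int(A) = {37, 38, 39, 40} ∖ {38, 40} = {37, 39}.


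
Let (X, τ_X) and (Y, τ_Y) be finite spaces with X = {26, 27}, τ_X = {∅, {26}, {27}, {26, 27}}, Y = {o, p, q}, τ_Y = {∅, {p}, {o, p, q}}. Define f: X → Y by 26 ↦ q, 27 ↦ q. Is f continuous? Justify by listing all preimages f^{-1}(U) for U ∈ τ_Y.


f IS continuous.

Compute f^{-1}(U) for each U ∈ τ_Y:
  U = ∅: f^{-1}(U) = ∅ ∈ τ_X ✓.
  U = {p}: f^{-1}(U) = ∅ ∈ τ_X ✓.
  U = {o, p, q}: f^{-1}(U) = {26, 27} ∈ τ_X ✓.
Every preimage lies in τ_X, so f IS continuous.


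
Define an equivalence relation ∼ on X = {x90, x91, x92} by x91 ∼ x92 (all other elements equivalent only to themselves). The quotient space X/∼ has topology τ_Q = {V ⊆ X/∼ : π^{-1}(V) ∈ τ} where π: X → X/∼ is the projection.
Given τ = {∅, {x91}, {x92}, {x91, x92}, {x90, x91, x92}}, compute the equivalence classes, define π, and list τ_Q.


X/∼ = {[x90], [x91=x92]}; |τ_Q| = 3.

Equivalence classes: [x90], [x91=x92].
Quotient map π: X → X/∼ sends x90 ↦ [x90], x91 ↦ [x91=x92], x92 ↦ [x91=x92].
For each subset V ⊆ X/∼, compute π^{-1}(V) ⊆ X and check whether π^{-1}(V) ∈ τ. V is open in τ_Q iff π^{-1}(V) ∈ τ.
  V = {}: π^{-1}(V) = ∅ ∈ τ ✓.
  V = {[x90]}: π^{-1}(V) = {x90} ∉ τ ✗.
  V = {[x91=x92]}: π^{-1}(V) = {x91, x92} ∈ τ ✓.
  V = {[x90], [x91=x92]}: π^{-1}(V) = {x90, x91, x92} ∈ τ ✓.
Open sets in the quotient: τ_Q = {{}, {[x91=x92]}, {[x90], [x91=x92]}} (3 elements).


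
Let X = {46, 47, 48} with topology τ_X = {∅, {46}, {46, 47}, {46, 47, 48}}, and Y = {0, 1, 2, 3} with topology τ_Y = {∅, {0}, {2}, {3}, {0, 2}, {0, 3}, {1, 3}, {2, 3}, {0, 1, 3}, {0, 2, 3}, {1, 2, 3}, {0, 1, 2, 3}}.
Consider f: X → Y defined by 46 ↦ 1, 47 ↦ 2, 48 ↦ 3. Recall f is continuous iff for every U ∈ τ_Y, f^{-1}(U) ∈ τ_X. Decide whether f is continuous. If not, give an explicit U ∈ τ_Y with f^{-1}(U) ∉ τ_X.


f is NOT continuous.

Compute f^{-1}(U) for each U ∈ τ_Y:
  U = ∅: f^{-1}(U) = ∅ ∈ τ_X ✓.
  U = {0}: f^{-1}(U) = ∅ ∈ τ_X ✓.
  U = {2}: f^{-1}(U) = {47} ∉ τ_X ✗.
  U = {3}: f^{-1}(U) = {48} ∉ τ_X ✗.
  U = {0, 2}: f^{-1}(U) = {47} ∉ τ_X ✗.
  U = {0, 3}: f^{-1}(U) = {48} ∉ τ_X ✗.
  U = {1, 3}: f^{-1}(U) = {46, 48} ∉ τ_X ✗.
  U = {2, 3}: f^{-1}(U) = {47, 48} ∉ τ_X ✗.
  U = {0, 1, 3}: f^{-1}(U) = {46, 48} ∉ τ_X ✗.
  U = {0, 2, 3}: f^{-1}(U) = {47, 48} ∉ τ_X ✗.
  U = {1, 2, 3}: f^{-1}(U) = {46, 47, 48} ∈ τ_X ✓.
  U = {0, 1, 2, 3}: f^{-1}(U) = {46, 47, 48} ∈ τ_X ✓.
Found U = {2} with f^{-1}(U) = {47} not in τ_X. Therefore f is NOT continuous.


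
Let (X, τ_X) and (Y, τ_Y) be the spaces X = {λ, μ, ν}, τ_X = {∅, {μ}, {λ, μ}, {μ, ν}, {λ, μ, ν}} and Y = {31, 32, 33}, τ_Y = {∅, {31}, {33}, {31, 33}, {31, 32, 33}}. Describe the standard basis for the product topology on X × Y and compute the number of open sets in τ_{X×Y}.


Basis B = {∅ × ∅, {μ} × {31}, {μ} × {33}, {λ, μ} × {31}, {λ, μ} × {33}, {μ} × {31, 33}, {μ, ν} × {31}, {μ, ν} × {33}, {λ, μ, ν} × {31}, {λ, μ, ν} × {33}, {μ} × {31, 32, 33}, {λ, μ} × {31, 33}, {μ, ν} × {31, 33}, {λ, μ} × {31, 32, 33}, {λ, μ, ν} × {31, 33}, {μ, ν} × {31, 32, 33}, {λ, μ, ν} × {31, 32, 33}}; |τ_{X×Y}| = 50.

Enumerate products U × V with U ∈ τ_X, V ∈ τ_Y (deduplicated):
  ∅ × ∅ = {} (∅)
  {μ} × {31} = {(μ,31)}
  {μ} × {33} = {(μ,33)}
  {λ, μ} × {31} = {(λ,31), (μ,31)}
  {λ, μ} × {33} = {(λ,33), (μ,33)}
  {μ} × {31, 33} = {(μ,31), (μ,33)}
  {μ, ν} × {31} = {(μ,31), (ν,31)}
  {μ, ν} × {33} = {(μ,33), (ν,33)}
  {λ, μ, ν} × {31} = {(λ,31), (μ,31), (ν,31)}
  {λ, μ, ν} × {33} = {(λ,33), (μ,33), (ν,33)}
  {μ} × {31, 32, 33} = {(μ,31), (μ,32), (μ,33)}
  {λ, μ} × {31, 33} = {(λ,31), (λ,33), (μ,31), (μ,33)}
  {μ, ν} × {31, 33} = {(μ,31), (μ,33), (ν,31), (ν,33)}
  {λ, μ} × {31, 32, 33} = {(λ,31), (λ,32), (λ,33), (μ,31), (μ,32), (μ,33)}
  {λ, μ, ν} × {31, 33} = {(λ,31), (λ,33), (μ,31), (μ,33), (ν,31), (ν,33)}
  {μ, ν} × {31, 32, 33} = {(μ,31), (μ,32), (μ,33), (ν,31), (ν,32), (ν,33)}
  {λ, μ, ν} × {31, 32, 33} = {(λ,31), (λ,32), (λ,33), (μ,31), (μ,32), (μ,33), (ν,31), (ν,32), (ν,33)}
These 17 distinct sets form the basis B.
Close under arbitrary unions to get τ_{X×Y}; counting gives |τ_{X×Y}| = 50.


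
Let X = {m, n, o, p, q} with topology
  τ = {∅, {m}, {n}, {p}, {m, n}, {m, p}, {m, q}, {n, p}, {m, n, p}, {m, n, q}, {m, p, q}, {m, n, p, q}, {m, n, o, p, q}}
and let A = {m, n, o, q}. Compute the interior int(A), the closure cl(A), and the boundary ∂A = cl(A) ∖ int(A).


int(A) = {m, n, q}, cl(A) = {m, n, o, q}, ∂A = {o}.

Closed sets in (X, τ) are complements of opens:
  closed(X, τ) = {∅, {o}, {n, o}, {o, p}, {o, q}, {m, o, q}, {n, o, p}, {n, o, q}, {o, p, q}, {m, n, o, q}, {m, o, p, q}, {n, o, p, q}, {m, n, o, p, q}}.
int(A) = ⋃ {U ∈ τ : U ⊆ A}. Opens contained in A: ∅, {m}, {n}, {m, n}, {m, q}, {m, n, q}.
Taking the union of these: int(A) = {m, n, q}.
cl(A) = ⋂ {C closed : A ⊆ C}. Closed sets containing A: {m, n, o, q}, {m, n, o, p, q}.
Intersecting these: cl(A) = {m, n, o, q}.
∂A = cl(A) ∖ int(A) = {m, n, o, q} ∖ {m, n, q} = {o}.


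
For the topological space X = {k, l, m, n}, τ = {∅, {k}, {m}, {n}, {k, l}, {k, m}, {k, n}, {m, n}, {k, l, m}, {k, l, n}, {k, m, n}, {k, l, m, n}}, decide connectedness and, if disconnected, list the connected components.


(X, τ) is disconnected; components = [{m}, {n}, {k, l}].

Find clopen sets (U ∈ τ with X ∖ U ∈ τ):
  U = ∅, X ∖ U = {k, l, m, n} — both open, so U is clopen.
  U = {m}, X ∖ U = {k, l, n} — both open, so U is clopen.
  U = {n}, X ∖ U = {k, l, m} — both open, so U is clopen.
  U = {k, l}, X ∖ U = {m, n} — both open, so U is clopen.
  U = {m, n}, X ∖ U = {k, l} — both open, so U is clopen.
  U = {k, l, m}, X ∖ U = {n} — both open, so U is clopen.
  U = {k, l, n}, X ∖ U = {m} — both open, so U is clopen.
  U = {k, l, m, n}, X ∖ U = ∅ — both open, so U is clopen.
Nontrivial clopen(s) exist: e.g. {k, l}. So (X, τ) is disconnected.
Compute connected components by grouping points that agree on all clopens:
  component: {m}
  component: {n}
  component: {k, l}


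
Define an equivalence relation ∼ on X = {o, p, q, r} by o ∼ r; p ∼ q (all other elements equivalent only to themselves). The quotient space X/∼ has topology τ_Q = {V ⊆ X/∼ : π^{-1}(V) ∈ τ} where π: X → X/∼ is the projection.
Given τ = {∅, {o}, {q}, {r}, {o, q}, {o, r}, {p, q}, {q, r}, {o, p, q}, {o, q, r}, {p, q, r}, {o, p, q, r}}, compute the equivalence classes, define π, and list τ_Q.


X/∼ = {[o=r], [p=q]}; |τ_Q| = 4.

Equivalence classes: [o=r], [p=q].
Quotient map π: X → X/∼ sends o ↦ [o=r], p ↦ [p=q], q ↦ [p=q], r ↦ [o=r].
For each subset V ⊆ X/∼, compute π^{-1}(V) ⊆ X and check whether π^{-1}(V) ∈ τ. V is open in τ_Q iff π^{-1}(V) ∈ τ.
  V = {}: π^{-1}(V) = ∅ ∈ τ ✓.
  V = {[o=r]}: π^{-1}(V) = {o, r} ∈ τ ✓.
  V = {[p=q]}: π^{-1}(V) = {p, q} ∈ τ ✓.
  V = {[o=r], [p=q]}: π^{-1}(V) = {o, p, q, r} ∈ τ ✓.
Open sets in the quotient: τ_Q = {{}, {[o=r]}, {[p=q]}, {[o=r], [p=q]}} (4 elements).


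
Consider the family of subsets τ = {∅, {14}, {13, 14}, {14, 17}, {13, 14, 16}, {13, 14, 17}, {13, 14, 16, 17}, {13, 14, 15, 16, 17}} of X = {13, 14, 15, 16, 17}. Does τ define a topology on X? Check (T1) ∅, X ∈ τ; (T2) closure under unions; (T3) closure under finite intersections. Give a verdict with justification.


τ IS a topology on X.

Axiom (T1): ∅ ∈ τ? Yes; X ∈ τ? Yes.
Axiom (T2/T3): check pairwise unions and intersections of members of τ.
All pairwise intersections and unions checked — each lies in τ. Therefore τ satisfies (T1), (T2), (T3): it IS a topology on X.


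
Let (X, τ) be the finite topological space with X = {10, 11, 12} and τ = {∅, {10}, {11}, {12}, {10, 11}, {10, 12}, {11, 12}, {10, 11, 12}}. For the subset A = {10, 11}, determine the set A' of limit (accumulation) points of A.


A' = ∅

For each x ∈ X, list the open sets U ∈ τ with x ∈ U, then check whether U ∩ (A ∖ {x}) ≠ ∅ for every such U.
  x = 10: open {10} ∋ x has {10} ∩ (A ∖ {10}) = ∅, so x is NOT a limit point.
  x = 11: open {11} ∋ x has {11} ∩ (A ∖ {11}) = ∅, so x is NOT a limit point.
  x = 12: open {12} ∋ x has {12} ∩ (A ∖ {12}) = ∅, so x is NOT a limit point.
Collecting: A' = ∅.


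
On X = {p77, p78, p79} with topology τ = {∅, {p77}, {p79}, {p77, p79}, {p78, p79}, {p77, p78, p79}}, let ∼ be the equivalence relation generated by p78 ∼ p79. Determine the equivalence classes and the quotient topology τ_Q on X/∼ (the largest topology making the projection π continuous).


X/∼ = {[p77], [p78=p79]}; |τ_Q| = 4.

Equivalence classes: [p77], [p78=p79].
Quotient map π: X → X/∼ sends p77 ↦ [p77], p78 ↦ [p78=p79], p79 ↦ [p78=p79].
For each subset V ⊆ X/∼, compute π^{-1}(V) ⊆ X and check whether π^{-1}(V) ∈ τ. V is open in τ_Q iff π^{-1}(V) ∈ τ.
  V = {}: π^{-1}(V) = ∅ ∈ τ ✓.
  V = {[p77]}: π^{-1}(V) = {p77} ∈ τ ✓.
  V = {[p78=p79]}: π^{-1}(V) = {p78, p79} ∈ τ ✓.
  V = {[p77], [p78=p79]}: π^{-1}(V) = {p77, p78, p79} ∈ τ ✓.
Open sets in the quotient: τ_Q = {{}, {[p77]}, {[p78=p79]}, {[p77], [p78=p79]}} (4 elements).


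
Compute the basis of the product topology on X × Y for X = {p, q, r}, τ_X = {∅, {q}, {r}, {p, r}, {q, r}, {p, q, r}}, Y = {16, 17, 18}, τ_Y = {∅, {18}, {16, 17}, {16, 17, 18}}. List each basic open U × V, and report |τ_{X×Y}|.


Basis B = {∅ × ∅, {q} × {18}, {r} × {18}, {p, r} × {18}, {q} × {16, 17}, {q, r} × {18}, {r} × {16, 17}, {p, q, r} × {18}, {q} × {16, 17, 18}, {r} × {16, 17, 18}, {p, r} × {16, 17}, {q, r} × {16, 17}, {p, r} × {16, 17, 18}, {p, q, r} × {16, 17}, {q, r} × {16, 17, 18}, {p, q, r} × {16, 17, 18}}; |τ_{X×Y}| = 36.

Enumerate products U × V with U ∈ τ_X, V ∈ τ_Y (deduplicated):
  ∅ × ∅ = {} (∅)
  {q} × {18} = {(q,18)}
  {r} × {18} = {(r,18)}
  {p, r} × {18} = {(p,18), (r,18)}
  {q} × {16, 17} = {(q,16), (q,17)}
  {q, r} × {18} = {(q,18), (r,18)}
  {r} × {16, 17} = {(r,16), (r,17)}
  {p, q, r} × {18} = {(p,18), (q,18), (r,18)}
  {q} × {16, 17, 18} = {(q,16), (q,17), (q,18)}
  {r} × {16, 17, 18} = {(r,16), (r,17), (r,18)}
  {p, r} × {16, 17} = {(p,16), (p,17), (r,16), (r,17)}
  {q, r} × {16, 17} = {(q,16), (q,17), (r,16), (r,17)}
  {p, r} × {16, 17, 18} = {(p,16), (p,17), (p,18), (r,16), (r,17), (r,18)}
  {p, q, r} × {16, 17} = {(p,16), (p,17), (q,16), (q,17), (r,16), (r,17)}
  {q, r} × {16, 17, 18} = {(q,16), (q,17), (q,18), (r,16), (r,17), (r,18)}
  {p, q, r} × {16, 17, 18} = {(p,16), (p,17), (p,18), (q,16), (q,17), (q,18), (r,16), (r,17), (r,18)}
These 16 distinct sets form the basis B.
Close under arbitrary unions to get τ_{X×Y}; counting gives |τ_{X×Y}| = 36.


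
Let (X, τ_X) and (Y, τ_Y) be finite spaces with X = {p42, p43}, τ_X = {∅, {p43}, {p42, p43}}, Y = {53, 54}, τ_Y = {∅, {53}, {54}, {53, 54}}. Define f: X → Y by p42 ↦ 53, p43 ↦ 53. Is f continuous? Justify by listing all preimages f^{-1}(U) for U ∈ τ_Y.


f IS continuous.

Compute f^{-1}(U) for each U ∈ τ_Y:
  U = ∅: f^{-1}(U) = ∅ ∈ τ_X ✓.
  U = {53}: f^{-1}(U) = {p42, p43} ∈ τ_X ✓.
  U = {54}: f^{-1}(U) = ∅ ∈ τ_X ✓.
  U = {53, 54}: f^{-1}(U) = {p42, p43} ∈ τ_X ✓.
Every preimage lies in τ_X, so f IS continuous.


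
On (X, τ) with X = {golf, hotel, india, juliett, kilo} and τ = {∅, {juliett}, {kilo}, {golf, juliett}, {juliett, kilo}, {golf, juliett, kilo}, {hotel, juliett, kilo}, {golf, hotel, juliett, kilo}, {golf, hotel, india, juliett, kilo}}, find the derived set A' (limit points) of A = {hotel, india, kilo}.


A' = {hotel, india}

For each x ∈ X, list the open sets U ∈ τ with x ∈ U, then check whether U ∩ (A ∖ {x}) ≠ ∅ for every such U.
  x = golf: open {golf, juliett} ∋ x has {golf, juliett} ∩ (A ∖ {golf}) = ∅, so x is NOT a limit point.
  x = hotel: opens ∋ x are {hotel, juliett, kilo}, {golf, hotel, juliett, kilo}, {golf, hotel, india, juliett, kilo}; each meets A ∖ {hotel}, so x IS a limit point.
  x = india: opens ∋ x are {golf, hotel, india, juliett, kilo}; each meets A ∖ {india}, so x IS a limit point.
  x = juliett: open {juliett} ∋ x has {juliett} ∩ (A ∖ {juliett}) = ∅, so x is NOT a limit point.
  x = kilo: open {kilo} ∋ x has {kilo} ∩ (A ∖ {kilo}) = ∅, so x is NOT a limit point.
Collecting: A' = {hotel, india}.


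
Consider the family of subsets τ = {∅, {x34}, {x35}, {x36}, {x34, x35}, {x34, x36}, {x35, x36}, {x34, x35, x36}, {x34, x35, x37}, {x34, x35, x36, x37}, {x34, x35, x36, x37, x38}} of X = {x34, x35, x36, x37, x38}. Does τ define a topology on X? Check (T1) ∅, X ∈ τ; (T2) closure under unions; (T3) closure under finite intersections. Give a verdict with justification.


τ IS a topology on X.

Axiom (T1): ∅ ∈ τ? Yes; X ∈ τ? Yes.
Axiom (T2/T3): check pairwise unions and intersections of members of τ.
All pairwise intersections and unions checked — each lies in τ. Therefore τ satisfies (T1), (T2), (T3): it IS a topology on X.


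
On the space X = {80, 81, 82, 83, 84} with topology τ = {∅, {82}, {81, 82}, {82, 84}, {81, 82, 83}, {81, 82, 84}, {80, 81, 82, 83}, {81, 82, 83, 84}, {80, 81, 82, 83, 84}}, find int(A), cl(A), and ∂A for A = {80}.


int(A) = ∅, cl(A) = {80}, ∂A = {80}.

Closed sets in (X, τ) are complements of opens:
  closed(X, τ) = {∅, {80}, {84}, {80, 83}, {80, 84}, {80, 81, 83}, {80, 83, 84}, {80, 81, 83, 84}, {80, 81, 82, 83, 84}}.
int(A) = ⋃ {U ∈ τ : U ⊆ A}. Opens contained in A: ∅.
Taking the union of these: int(A) = ∅.
cl(A) = ⋂ {C closed : A ⊆ C}. Closed sets containing A: {80}, {80, 83}, {80, 84}, {80, 81, 83}, {80, 83, 84}, {80, 81, 83, 84}, {80, 81, 82, 83, 84}.
Intersecting these: cl(A) = {80}.
∂A = cl(A) ∖ int(A) = {80} ∖ ∅ = {80}.


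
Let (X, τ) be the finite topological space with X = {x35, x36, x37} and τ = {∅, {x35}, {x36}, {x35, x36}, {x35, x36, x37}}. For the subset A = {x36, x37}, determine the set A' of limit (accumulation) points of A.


A' = {x37}

For each x ∈ X, list the open sets U ∈ τ with x ∈ U, then check whether U ∩ (A ∖ {x}) ≠ ∅ for every such U.
  x = x35: open {x35} ∋ x has {x35} ∩ (A ∖ {x35}) = ∅, so x is NOT a limit point.
  x = x36: open {x36} ∋ x has {x36} ∩ (A ∖ {x36}) = ∅, so x is NOT a limit point.
  x = x37: opens ∋ x are {x35, x36, x37}; each meets A ∖ {x37}, so x IS a limit point.
Collecting: A' = {x37}.


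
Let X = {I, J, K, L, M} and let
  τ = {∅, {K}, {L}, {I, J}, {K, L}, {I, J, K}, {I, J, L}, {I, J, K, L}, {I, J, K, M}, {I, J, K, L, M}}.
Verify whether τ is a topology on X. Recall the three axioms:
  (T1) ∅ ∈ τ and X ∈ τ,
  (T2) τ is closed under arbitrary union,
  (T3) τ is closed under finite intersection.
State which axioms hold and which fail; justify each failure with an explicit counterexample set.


τ IS a topology on X.

Axiom (T1): ∅ ∈ τ? Yes; X ∈ τ? Yes.
Axiom (T2/T3): check pairwise unions and intersections of members of τ.
All pairwise intersections and unions checked — each lies in τ. Therefore τ satisfies (T1), (T2), (T3): it IS a topology on X.


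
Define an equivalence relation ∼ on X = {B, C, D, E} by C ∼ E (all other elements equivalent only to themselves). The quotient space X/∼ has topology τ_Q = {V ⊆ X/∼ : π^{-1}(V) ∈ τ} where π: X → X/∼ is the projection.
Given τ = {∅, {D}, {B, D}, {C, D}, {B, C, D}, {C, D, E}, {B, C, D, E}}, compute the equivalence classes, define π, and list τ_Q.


X/∼ = {[B], [C=E], [D]}; |τ_Q| = 5.

Equivalence classes: [B], [C=E], [D].
Quotient map π: X → X/∼ sends B ↦ [B], C ↦ [C=E], D ↦ [D], E ↦ [C=E].
For each subset V ⊆ X/∼, compute π^{-1}(V) ⊆ X and check whether π^{-1}(V) ∈ τ. V is open in τ_Q iff π^{-1}(V) ∈ τ.
  V = {}: π^{-1}(V) = ∅ ∈ τ ✓.
  V = {[B]}: π^{-1}(V) = {B} ∉ τ ✗.
  V = {[C=E]}: π^{-1}(V) = {C, E} ∉ τ ✗.
  V = {[B], [C=E]}: π^{-1}(V) = {B, C, E} ∉ τ ✗.
  V = {[D]}: π^{-1}(V) = {D} ∈ τ ✓.
  V = {[B], [D]}: π^{-1}(V) = {B, D} ∈ τ ✓.
  V = {[C=E], [D]}: π^{-1}(V) = {C, D, E} ∈ τ ✓.
  V = {[B], [C=E], [D]}: π^{-1}(V) = {B, C, D, E} ∈ τ ✓.
Open sets in the quotient: τ_Q = {{}, {[D]}, {[B], [D]}, {[C=E], [D]}, {[B], [C=E], [D]}} (5 elements).


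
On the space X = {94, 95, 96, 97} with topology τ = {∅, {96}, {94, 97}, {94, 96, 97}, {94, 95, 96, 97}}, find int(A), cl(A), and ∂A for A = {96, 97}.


int(A) = {96}, cl(A) = {94, 95, 96, 97}, ∂A = {94, 95, 97}.

Closed sets in (X, τ) are complements of opens:
  closed(X, τ) = {∅, {95}, {95, 96}, {94, 95, 97}, {94, 95, 96, 97}}.
int(A) = ⋃ {U ∈ τ : U ⊆ A}. Opens contained in A: ∅, {96}.
Taking the union of these: int(A) = {96}.
cl(A) = ⋂ {C closed : A ⊆ C}. Closed sets containing A: {94, 95, 96, 97}.
Intersecting these: cl(A) = {94, 95, 96, 97}.
∂A = cl(A) ∖ int(A) = {94, 95, 96, 97} ∖ {96} = {94, 95, 97}.


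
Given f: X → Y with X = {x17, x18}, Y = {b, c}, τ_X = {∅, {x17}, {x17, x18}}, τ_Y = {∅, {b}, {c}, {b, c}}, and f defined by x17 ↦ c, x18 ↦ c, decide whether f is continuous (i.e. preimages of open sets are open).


f IS continuous.

Compute f^{-1}(U) for each U ∈ τ_Y:
  U = ∅: f^{-1}(U) = ∅ ∈ τ_X ✓.
  U = {b}: f^{-1}(U) = ∅ ∈ τ_X ✓.
  U = {c}: f^{-1}(U) = {x17, x18} ∈ τ_X ✓.
  U = {b, c}: f^{-1}(U) = {x17, x18} ∈ τ_X ✓.
Every preimage lies in τ_X, so f IS continuous.


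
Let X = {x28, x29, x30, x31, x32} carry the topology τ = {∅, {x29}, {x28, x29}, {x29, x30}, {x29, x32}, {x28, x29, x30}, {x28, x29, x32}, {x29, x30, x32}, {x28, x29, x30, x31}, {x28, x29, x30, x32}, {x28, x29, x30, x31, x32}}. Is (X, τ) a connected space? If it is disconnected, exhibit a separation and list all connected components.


(X, τ) is connected.

Find clopen sets (U ∈ τ with X ∖ U ∈ τ):
  U = ∅, X ∖ U = {x28, x29, x30, x31, x32} — both open, so U is clopen.
  U = {x28, x29, x30, x31, x32}, X ∖ U = ∅ — both open, so U is clopen.
Only trivial clopens (∅ and X) exist, so (X, τ) is connected.
Compute connected components by grouping points that agree on all clopens:
  component: {x28, x29, x30, x31, x32}


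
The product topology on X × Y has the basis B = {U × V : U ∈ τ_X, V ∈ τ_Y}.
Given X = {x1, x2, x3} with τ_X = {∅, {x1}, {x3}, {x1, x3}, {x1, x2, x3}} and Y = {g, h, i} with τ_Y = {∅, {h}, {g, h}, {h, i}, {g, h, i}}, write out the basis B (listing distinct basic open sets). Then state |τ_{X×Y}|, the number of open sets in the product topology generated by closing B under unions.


Basis B = {∅ × ∅, {x1} × {h}, {x3} × {h}, {x1} × {g, h}, {x1} × {h, i}, {x1, x3} × {h}, {x3} × {g, h}, {x3} × {h, i}, {x1} × {g, h, i}, {x1, x2, x3} × {h}, {x3} × {g, h, i}, {x1, x3} × {g, h}, {x1, x3} × {h, i}, {x1, x3} × {g, h, i}, {x1, x2, x3} × {g, h}, {x1, x2, x3} × {h, i}, {x1, x2, x3} × {g, h, i}}; |τ_{X×Y}| = 50.

Enumerate products U × V with U ∈ τ_X, V ∈ τ_Y (deduplicated):
  ∅ × ∅ = {} (∅)
  {x1} × {h} = {(x1,h)}
  {x3} × {h} = {(x3,h)}
  {x1} × {g, h} = {(x1,g), (x1,h)}
  {x1} × {h, i} = {(x1,h), (x1,i)}
  {x1, x3} × {h} = {(x1,h), (x3,h)}
  {x3} × {g, h} = {(x3,g), (x3,h)}
  {x3} × {h, i} = {(x3,h), (x3,i)}
  {x1} × {g, h, i} = {(x1,g), (x1,h), (x1,i)}
  {x1, x2, x3} × {h} = {(x1,h), (x2,h), (x3,h)}
  {x3} × {g, h, i} = {(x3,g), (x3,h), (x3,i)}
  {x1, x3} × {g, h} = {(x1,g), (x1,h), (x3,g), (x3,h)}
  {x1, x3} × {h, i} = {(x1,h), (x1,i), (x3,h), (x3,i)}
  {x1, x3} × {g, h, i} = {(x1,g), (x1,h), (x1,i), (x3,g), (x3,h), (x3,i)}
  {x1, x2, x3} × {g, h} = {(x1,g), (x1,h), (x2,g), (x2,h), (x3,g), (x3,h)}
  {x1, x2, x3} × {h, i} = {(x1,h), (x1,i), (x2,h), (x2,i), (x3,h), (x3,i)}
  {x1, x2, x3} × {g, h, i} = {(x1,g), (x1,h), (x1,i), (x2,g), (x2,h), (x2,i), (x3,g), (x3,h), (x3,i)}
These 17 distinct sets form the basis B.
Close under arbitrary unions to get τ_{X×Y}; counting gives |τ_{X×Y}| = 50.


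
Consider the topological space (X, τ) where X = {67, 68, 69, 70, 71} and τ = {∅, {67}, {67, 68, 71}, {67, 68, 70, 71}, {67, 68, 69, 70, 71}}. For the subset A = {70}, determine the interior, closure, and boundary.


int(A) = ∅, cl(A) = {69, 70}, ∂A = {69, 70}.

Closed sets in (X, τ) are complements of opens:
  closed(X, τ) = {∅, {69}, {69, 70}, {68, 69, 70, 71}, {67, 68, 69, 70, 71}}.
int(A) = ⋃ {U ∈ τ : U ⊆ A}. Opens contained in A: ∅.
Taking the union of these: int(A) = ∅.
cl(A) = ⋂ {C closed : A ⊆ C}. Closed sets containing A: {69, 70}, {68, 69, 70, 71}, {67, 68, 69, 70, 71}.
Intersecting these: cl(A) = {69, 70}.
∂A = cl(A) ∖ int(A) = {69, 70} ∖ ∅ = {69, 70}.


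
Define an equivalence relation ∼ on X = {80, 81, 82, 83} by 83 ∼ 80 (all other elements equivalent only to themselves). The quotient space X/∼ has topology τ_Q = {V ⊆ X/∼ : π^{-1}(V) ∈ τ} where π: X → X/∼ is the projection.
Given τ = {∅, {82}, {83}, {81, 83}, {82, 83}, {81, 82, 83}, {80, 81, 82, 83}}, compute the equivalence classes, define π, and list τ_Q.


X/∼ = {[80=83], [81], [82]}; |τ_Q| = 3.

Equivalence classes: [80=83], [81], [82].
Quotient map π: X → X/∼ sends 80 ↦ [80=83], 81 ↦ [81], 82 ↦ [82], 83 ↦ [80=83].
For each subset V ⊆ X/∼, compute π^{-1}(V) ⊆ X and check whether π^{-1}(V) ∈ τ. V is open in τ_Q iff π^{-1}(V) ∈ τ.
  V = {}: π^{-1}(V) = ∅ ∈ τ ✓.
  V = {[80=83]}: π^{-1}(V) = {80, 83} ∉ τ ✗.
  V = {[81]}: π^{-1}(V) = {81} ∉ τ ✗.
  V = {[80=83], [81]}: π^{-1}(V) = {80, 81, 83} ∉ τ ✗.
  V = {[82]}: π^{-1}(V) = {82} ∈ τ ✓.
  V = {[80=83], [82]}: π^{-1}(V) = {80, 82, 83} ∉ τ ✗.
  V = {[81], [82]}: π^{-1}(V) = {81, 82} ∉ τ ✗.
  V = {[80=83], [81], [82]}: π^{-1}(V) = {80, 81, 82, 83} ∈ τ ✓.
Open sets in the quotient: τ_Q = {{}, {[82]}, {[80=83], [81], [82]}} (3 elements).


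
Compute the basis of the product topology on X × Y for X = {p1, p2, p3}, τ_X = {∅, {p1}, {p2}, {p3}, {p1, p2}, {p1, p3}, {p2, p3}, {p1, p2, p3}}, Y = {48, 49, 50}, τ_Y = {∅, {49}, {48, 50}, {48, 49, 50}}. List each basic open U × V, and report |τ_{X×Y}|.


Basis B = {∅ × ∅, {p1} × {49}, {p2} × {49}, {p3} × {49}, {p1} × {48, 50}, {p1, p2} × {49}, {p1, p3} × {49}, {p2} × {48, 50}, {p2, p3} × {49}, {p3} × {48, 50}, {p1} × {48, 49, 50}, {p1, p2, p3} × {49}, {p2} × {48, 49, 50}, {p3} × {48, 49, 50}, {p1, p2} × {48, 50}, {p1, p3} × {48, 50}, {p2, p3} × {48, 50}, {p1, p2} × {48, 49, 50}, {p1, p3} × {48, 49, 50}, {p1, p2, p3} × {48, 50}, {p2, p3} × {48, 49, 50}, {p1, p2, p3} × {48, 49, 50}}; |τ_{X×Y}| = 64.

Enumerate products U × V with U ∈ τ_X, V ∈ τ_Y (deduplicated):
  ∅ × ∅ = {} (∅)
  {p1} × {49} = {(p1,49)}
  {p2} × {49} = {(p2,49)}
  {p3} × {49} = {(p3,49)}
  {p1} × {48, 50} = {(p1,48), (p1,50)}
  {p1, p2} × {49} = {(p1,49), (p2,49)}
  {p1, p3} × {49} = {(p1,49), (p3,49)}
  {p2} × {48, 50} = {(p2,48), (p2,50)}
  {p2, p3} × {49} = {(p2,49), (p3,49)}
  {p3} × {48, 50} = {(p3,48), (p3,50)}
  {p1} × {48, 49, 50} = {(p1,48), (p1,49), (p1,50)}
  {p1, p2, p3} × {49} = {(p1,49), (p2,49), (p3,49)}
  {p2} × {48, 49, 50} = {(p2,48), (p2,49), (p2,50)}
  {p3} × {48, 49, 50} = {(p3,48), (p3,49), (p3,50)}
  {p1, p2} × {48, 50} = {(p1,48), (p1,50), (p2,48), (p2,50)}
  {p1, p3} × {48, 50} = {(p1,48), (p1,50), (p3,48), (p3,50)}
  {p2, p3} × {48, 50} = {(p2,48), (p2,50), (p3,48), (p3,50)}
  {p1, p2} × {48, 49, 50} = {(p1,48), (p1,49), (p1,50), (p2,48), (p2,49), (p2,50)}
  {p1, p3} × {48, 49, 50} = {(p1,48), (p1,49), (p1,50), (p3,48), (p3,49), (p3,50)}
  {p1, p2, p3} × {48, 50} = {(p1,48), (p1,50), (p2,48), (p2,50), (p3,48), (p3,50)}
  {p2, p3} × {48, 49, 50} = {(p2,48), (p2,49), (p2,50), (p3,48), (p3,49), (p3,50)}
  {p1, p2, p3} × {48, 49, 50} = {(p1,48), (p1,49), (p1,50), (p2,48), (p2,49), (p2,50), (p3,48), (p3,49), (p3,50)}
These 22 distinct sets form the basis B.
Close under arbitrary unions to get τ_{X×Y}; counting gives |τ_{X×Y}| = 64.
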